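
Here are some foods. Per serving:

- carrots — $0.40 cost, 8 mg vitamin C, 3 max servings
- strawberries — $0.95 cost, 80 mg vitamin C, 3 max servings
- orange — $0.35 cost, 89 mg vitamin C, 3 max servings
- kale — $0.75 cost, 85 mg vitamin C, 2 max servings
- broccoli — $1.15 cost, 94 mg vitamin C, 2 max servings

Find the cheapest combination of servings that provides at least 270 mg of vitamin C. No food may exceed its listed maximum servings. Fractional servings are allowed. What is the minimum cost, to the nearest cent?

Cost per mg of vitamin C: orange $0.0039, kale $0.0088, strawberries $0.0119, broccoli $0.0122, carrots $0.0500.
Take 3 servings of orange: +267.0 mg vitamin C for $1.05 (total $1.05, still need 3.0 mg).
Take 0.03529 servings of kale: +3.0 mg vitamin C for $0.03 (total $1.08, still need 0.0 mg).
Filling from the cheapest source first is optimal under one linear minimum: $1.08.

$1.08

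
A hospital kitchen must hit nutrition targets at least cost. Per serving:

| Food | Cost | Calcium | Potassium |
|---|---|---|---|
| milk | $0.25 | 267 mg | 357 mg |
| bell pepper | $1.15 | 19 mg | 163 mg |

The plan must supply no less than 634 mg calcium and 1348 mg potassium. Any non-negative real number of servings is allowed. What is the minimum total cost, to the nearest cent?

$0.94

milk only: max(634/267, 1348/357) = 3.776 servings → $0.94.
bell pepper only: max(634/19, 1348/163) = 33.37 servings → $38.37.
milk + bell pepper with both tight: 2.116 servings and 3.636 servings → $4.71.
So the least-cost plan costs $0.94.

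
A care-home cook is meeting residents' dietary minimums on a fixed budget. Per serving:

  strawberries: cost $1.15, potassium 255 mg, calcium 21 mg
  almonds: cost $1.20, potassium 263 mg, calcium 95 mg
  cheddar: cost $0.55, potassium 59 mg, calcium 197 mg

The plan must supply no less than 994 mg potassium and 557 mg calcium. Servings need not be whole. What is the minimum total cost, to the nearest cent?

strawberries only: max(994/255, 557/21) = 26.52 servings → $30.50.
almonds only: max(994/263, 557/95) = 5.863 servings → $7.04.
cheddar only: max(994/59, 557/197) = 16.85 servings → $9.27.
strawberries + almonds: the both-tight solution has a negative serving — not a feasible corner.
strawberries + cheddar with both tight: 3.326 servings and 2.473 servings → $5.18.
almonds + cheddar with both tight: 3.527 servings and 1.127 servings → $4.85.
Cheapest feasible corner: $4.85.

$4.85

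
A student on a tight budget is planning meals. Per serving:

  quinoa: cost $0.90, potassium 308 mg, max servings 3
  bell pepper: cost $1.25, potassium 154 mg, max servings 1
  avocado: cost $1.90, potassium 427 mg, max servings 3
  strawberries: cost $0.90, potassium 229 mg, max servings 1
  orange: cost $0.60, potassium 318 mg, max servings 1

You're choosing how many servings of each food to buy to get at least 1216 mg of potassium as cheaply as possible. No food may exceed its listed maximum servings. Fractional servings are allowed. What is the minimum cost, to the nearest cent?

Cost per mg of potassium: orange $0.0019, quinoa $0.0029, strawberries $0.0039, avocado $0.0044, bell pepper $0.0081.
Take 1 serving of orange: +318.0 mg potassium for $0.60 (total $0.60, still need 898.0 mg).
Take 2.916 servings of quinoa: +898.0 mg potassium for $2.62 (total $3.22, still need 0.0 mg).
Greedy by cheapest-per-mg is optimal for a single linear constraint, so the minimum cost is $3.22.

$3.22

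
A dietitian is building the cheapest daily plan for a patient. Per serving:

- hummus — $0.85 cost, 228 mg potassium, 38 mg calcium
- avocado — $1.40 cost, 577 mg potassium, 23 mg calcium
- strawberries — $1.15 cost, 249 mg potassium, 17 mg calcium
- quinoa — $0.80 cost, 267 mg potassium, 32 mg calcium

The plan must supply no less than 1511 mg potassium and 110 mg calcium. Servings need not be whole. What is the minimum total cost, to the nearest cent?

The cheapest plan sits at a corner of the feasible region — with two constraints it uses at most two foods.
hummus only: max(1511/228, 110/38) = 6.627 servings → $5.63.
avocado only: max(1511/577, 110/23) = 4.783 servings → $6.70.
strawberries only: max(1511/249, 110/17) = 6.471 servings → $7.44.
quinoa only: max(1511/267, 110/32) = 5.659 servings → $4.53.
hummus + avocado with both tight: 1.721 servings and 1.938 servings → $4.18.
hummus + strawberries with both tight: 0.3049 servings and 5.789 servings → $6.92.
hummus + quinoa: the both-tight solution has a negative serving — not a feasible corner.
avocado + strawberries: intersection lies outside the first quadrant.
avocado + quinoa with both tight: 1.54 servings and 2.33 servings → $4.02.
strawberries + quinoa with both tight: 5.536 servings and 0.4966 servings → $6.76.
The minimum over all feasible corners is $4.02.

$4.02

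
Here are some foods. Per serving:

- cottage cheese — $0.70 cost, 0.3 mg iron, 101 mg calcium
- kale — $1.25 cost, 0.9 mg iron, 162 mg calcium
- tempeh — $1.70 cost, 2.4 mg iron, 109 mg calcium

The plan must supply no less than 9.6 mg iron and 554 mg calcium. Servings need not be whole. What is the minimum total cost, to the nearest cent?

$7.40

Check every corner: each single food scaled to meet both minima, and each pair solved so both constraints bind.
cottage cheese only: max(9.6/0.3, 554/101) = 32 servings → $22.40.
kale only: max(9.6/0.9, 554/162) = 10.67 servings → $13.33.
tempeh only: max(9.6/2.4, 554/109) = 5.083 servings → $8.64.
cottage cheese + kale with both targets exact would need a negative amount; discard.
cottage cheese + tempeh with both tight: 1.351 servings and 3.831 servings → $7.46.
kale + tempeh with both tight: 0.9742 servings and 3.635 servings → $7.40.
Cheapest feasible corner: $7.40.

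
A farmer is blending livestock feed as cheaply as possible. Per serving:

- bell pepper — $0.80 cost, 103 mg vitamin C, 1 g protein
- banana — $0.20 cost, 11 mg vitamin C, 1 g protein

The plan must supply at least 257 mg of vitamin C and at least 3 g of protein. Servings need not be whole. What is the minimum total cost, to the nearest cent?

$2.06

Minimising a linear cost over {vitamin C ≥ 257, protein ≥ 3, servings ≥ 0} — the optimum is at a vertex, using one or two foods.
bell pepper only: max(257/103, 3/1) = 3 servings → $2.40.
banana only: max(257/11, 3/1) = 23.36 servings → $4.67.
bell pepper + banana with both tight: 2.435 servings and 0.5652 servings → $2.06.
The minimum over all feasible corners is $2.06.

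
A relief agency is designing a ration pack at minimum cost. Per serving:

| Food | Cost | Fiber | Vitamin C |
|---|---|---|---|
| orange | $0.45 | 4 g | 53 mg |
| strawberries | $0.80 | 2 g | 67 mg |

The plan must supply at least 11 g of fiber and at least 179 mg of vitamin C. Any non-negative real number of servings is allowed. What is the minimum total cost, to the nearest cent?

$1.52

An LP optimum is at a vertex; with two nutrient constraints at most two foods are used. Check each candidate.
orange only: max(11/4, 179/53) = 3.377 servings → $1.52.
strawberries only: max(11/2, 179/67) = 5.5 servings → $4.40.
orange + strawberries with both tight: 2.34 servings and 0.821 servings → $1.71.
The minimum over all feasible corners is $1.52.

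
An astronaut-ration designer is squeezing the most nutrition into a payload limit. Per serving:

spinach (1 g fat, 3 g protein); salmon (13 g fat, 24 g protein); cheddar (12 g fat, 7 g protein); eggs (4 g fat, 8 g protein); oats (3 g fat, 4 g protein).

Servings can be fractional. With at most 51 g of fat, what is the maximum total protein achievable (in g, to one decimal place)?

153.0 g

Protein per g fat: spinach 3, eggs 2, salmon 1.846, oats 1.333, cheddar 0.5833.
With no serving limits, spend the whole fat allowance on spinach: 51 g / 1 g × 3 g = 153.0 g.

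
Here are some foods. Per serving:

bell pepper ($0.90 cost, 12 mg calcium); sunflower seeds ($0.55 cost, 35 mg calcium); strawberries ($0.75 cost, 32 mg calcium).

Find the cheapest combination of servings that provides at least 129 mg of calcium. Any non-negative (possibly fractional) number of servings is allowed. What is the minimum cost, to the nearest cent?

Cost per mg of calcium: sunflower seeds $0.0157, strawberries $0.0234, bell pepper $0.0750.
With no serving limits, use only sunflower seeds: 129 mg / 35 mg = 3.686 servings × $0.55 = $2.03.

$2.03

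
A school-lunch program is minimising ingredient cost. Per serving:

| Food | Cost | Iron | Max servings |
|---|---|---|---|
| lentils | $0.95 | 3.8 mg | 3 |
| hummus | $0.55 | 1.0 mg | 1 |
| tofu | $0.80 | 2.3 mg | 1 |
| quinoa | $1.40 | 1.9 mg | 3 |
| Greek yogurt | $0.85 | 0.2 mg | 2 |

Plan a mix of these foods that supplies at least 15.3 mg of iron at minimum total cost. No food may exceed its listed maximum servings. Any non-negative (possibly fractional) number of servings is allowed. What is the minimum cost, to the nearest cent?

Cost per mg of iron: lentils $0.2500, tofu $0.3478, hummus $0.5500, quinoa $0.7368, Greek yogurt $4.2500.
Take 3 servings of lentils: +11.4 mg iron for $2.85 (total $2.85, still need 3.9 mg).
Take 1 serving of tofu: +2.3 mg iron for $0.80 (total $3.65, still need 1.6 mg).
Take 1 serving of hummus: +1.0 mg iron for $0.55 (total $4.20, still need 0.6 mg).
Take 0.3158 servings of quinoa: +0.6 mg iron for $0.44 (total $4.64, still need 0.0 mg).
Greedy by cheapest-per-mg is optimal for a single linear constraint, so the minimum cost is $4.64.

$4.64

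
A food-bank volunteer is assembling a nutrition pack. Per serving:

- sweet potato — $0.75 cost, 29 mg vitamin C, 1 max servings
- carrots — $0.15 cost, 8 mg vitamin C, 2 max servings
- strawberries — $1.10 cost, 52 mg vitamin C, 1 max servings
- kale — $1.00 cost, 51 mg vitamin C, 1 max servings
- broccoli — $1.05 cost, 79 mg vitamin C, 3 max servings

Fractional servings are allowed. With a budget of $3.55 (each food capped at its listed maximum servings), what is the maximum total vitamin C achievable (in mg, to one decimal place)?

258.1 mg

Vitamin C per dollar: broccoli 75.24, carrots 53.33, kale 51, strawberries 47.27, sweet potato 38.67.
Take 3 servings of broccoli: spends $3.15, +237.0 mg vitamin C (running total 237.0 mg).
Take 2 servings of carrots: spends $0.30, +16.0 mg vitamin C (running total 253.0 mg).
Take 0.1 servings of kale: spends $0.10, +5.1 mg vitamin C (running total 258.1 mg).
Greedy by best ratio exhausts the cost allowance optimally: 258.1 mg.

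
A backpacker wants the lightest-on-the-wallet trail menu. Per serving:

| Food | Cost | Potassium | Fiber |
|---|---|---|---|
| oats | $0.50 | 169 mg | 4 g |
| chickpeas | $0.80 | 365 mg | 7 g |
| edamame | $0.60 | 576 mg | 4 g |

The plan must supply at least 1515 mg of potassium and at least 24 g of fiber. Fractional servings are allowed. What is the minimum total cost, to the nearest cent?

An LP optimum is at a vertex; with two nutrient constraints at most two foods are used. Check each candidate.
oats only: max(1515/169, 24/4) = 8.964 servings → $4.48.
chickpeas only: max(1515/365, 24/7) = 4.151 servings → $3.32.
edamame only: max(1515/576, 24/4) = 6 servings → $3.60.
oats + chickpeas with both targets exact would need a negative amount; discard.
oats + edamame with both tight: 4.769 servings and 1.231 servings → $3.12.
chickpeas + edamame with both tight: 3.019 servings and 0.7173 servings → $2.85.
Cheapest feasible corner: $2.85.

$2.85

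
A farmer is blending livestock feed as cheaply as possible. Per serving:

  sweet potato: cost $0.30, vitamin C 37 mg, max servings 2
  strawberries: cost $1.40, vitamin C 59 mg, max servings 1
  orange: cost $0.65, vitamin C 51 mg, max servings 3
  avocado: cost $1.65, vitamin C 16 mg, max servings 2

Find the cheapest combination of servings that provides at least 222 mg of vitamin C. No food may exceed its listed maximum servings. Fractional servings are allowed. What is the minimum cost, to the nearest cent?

Cost per mg of vitamin C: sweet potato $0.0081, orange $0.0127, strawberries $0.0237, avocado $0.1031.
Take 2 servings of sweet potato: +74.0 mg vitamin C for $0.60 (total $0.60, still need 148.0 mg).
Take 2.902 servings of orange: +148.0 mg vitamin C for $1.89 (total $2.49, still need 0.0 mg).
Greedy by cheapest-per-mg is optimal for a single linear constraint, so the minimum cost is $2.49.

$2.49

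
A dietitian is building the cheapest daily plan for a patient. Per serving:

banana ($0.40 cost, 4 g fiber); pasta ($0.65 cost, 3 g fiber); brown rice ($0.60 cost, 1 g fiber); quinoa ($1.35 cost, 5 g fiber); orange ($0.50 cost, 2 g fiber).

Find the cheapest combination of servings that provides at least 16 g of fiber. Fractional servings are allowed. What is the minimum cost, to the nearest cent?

Cost per g of fiber: banana $0.1000, pasta $0.2167, orange $0.2500, quinoa $0.2700, brown rice $0.6000.
With no serving limits, use only banana: 16 g / 4 g = 4 servings × $0.40 = $1.60.

$1.60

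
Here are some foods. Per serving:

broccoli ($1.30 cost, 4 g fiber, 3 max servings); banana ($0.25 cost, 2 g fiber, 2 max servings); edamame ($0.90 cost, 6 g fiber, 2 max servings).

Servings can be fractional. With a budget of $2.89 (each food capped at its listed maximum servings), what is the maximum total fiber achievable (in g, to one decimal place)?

17.8 g

Fiber per dollar: banana 8, edamame 6.667, broccoli 3.077.
Take 2 servings of banana: spends $0.50, +4.0 g fiber (running total 4.0 g).
Take 2 servings of edamame: spends $1.80, +12.0 g fiber (running total 16.0 g).
Take 0.4538 servings of broccoli: spends $0.59, +1.8 g fiber (running total 17.8 g).
Filling greedily by fiber-per-dollar is optimal for one linear limit, giving 17.8 g.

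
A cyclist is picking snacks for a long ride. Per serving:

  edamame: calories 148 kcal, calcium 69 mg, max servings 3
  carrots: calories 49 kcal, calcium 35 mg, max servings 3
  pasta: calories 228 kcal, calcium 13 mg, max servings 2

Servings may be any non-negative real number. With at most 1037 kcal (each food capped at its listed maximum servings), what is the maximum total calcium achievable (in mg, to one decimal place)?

Calcium per kcal: carrots 0.7143, edamame 0.4662, pasta 0.05702.
Take 3 servings of carrots: uses 147 kcal, +105.0 mg calcium (running total 105.0 mg).
Take 3 servings of edamame: uses 444 kcal, +207.0 mg calcium (running total 312.0 mg).
Take 1.956 servings of pasta: uses 446 kcal, +25.4 mg calcium (running total 337.4 mg).
Filling greedily by calcium-per-kcal is optimal for one linear limit, giving 337.4 mg.

337.4 mg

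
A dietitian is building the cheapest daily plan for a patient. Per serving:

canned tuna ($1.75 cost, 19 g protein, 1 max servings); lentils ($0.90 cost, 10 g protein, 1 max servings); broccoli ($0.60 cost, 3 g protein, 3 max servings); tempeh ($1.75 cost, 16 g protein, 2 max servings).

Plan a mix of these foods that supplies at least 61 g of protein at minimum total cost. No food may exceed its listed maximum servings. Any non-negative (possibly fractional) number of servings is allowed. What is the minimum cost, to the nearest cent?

$6.15

Cost per g of protein: lentils $0.0900, canned tuna $0.0921, tempeh $0.1094, broccoli $0.2000.
Take 1 serving of lentils: +10.0 g protein for $0.90 (total $0.90, still need 51.0 g).
Take 1 serving of canned tuna: +19.0 g protein for $1.75 (total $2.65, still need 32.0 g).
Take 2 servings of tempeh: +32.0 g protein for $3.50 (total $6.15, still need 0.0 g).
Filling from the cheapest source first is optimal under one linear minimum: $6.15.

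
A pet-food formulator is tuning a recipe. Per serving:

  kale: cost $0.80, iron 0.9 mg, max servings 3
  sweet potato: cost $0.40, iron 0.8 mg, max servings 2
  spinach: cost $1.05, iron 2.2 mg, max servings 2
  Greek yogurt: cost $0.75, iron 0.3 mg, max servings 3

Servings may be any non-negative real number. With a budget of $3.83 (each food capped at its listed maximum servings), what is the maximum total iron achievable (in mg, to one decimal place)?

Iron per dollar: spinach 2.095, sweet potato 2, kale 1.125, Greek yogurt 0.4.
Take 2 servings of spinach: spends $2.10, +4.4 mg iron (running total 4.4 mg).
Take 2 servings of sweet potato: spends $0.80, +1.6 mg iron (running total 6.0 mg).
Take 1.163 servings of kale: spends $0.93, +1.0 mg iron (running total 7.0 mg).
Greedy by best ratio exhausts the cost allowance optimally: 7.0 mg.

7.0 mg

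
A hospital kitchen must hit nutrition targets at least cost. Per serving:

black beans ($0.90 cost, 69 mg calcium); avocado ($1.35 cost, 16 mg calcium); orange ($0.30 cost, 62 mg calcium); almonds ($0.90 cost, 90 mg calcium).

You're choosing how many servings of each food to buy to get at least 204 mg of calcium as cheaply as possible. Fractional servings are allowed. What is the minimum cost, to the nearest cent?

$0.99

Cost per mg of calcium: orange $0.0048, almonds $0.0100, black beans $0.0130, avocado $0.0844.
With no serving limits, use only orange: 204 mg / 62 mg = 3.29 servings × $0.30 = $0.99.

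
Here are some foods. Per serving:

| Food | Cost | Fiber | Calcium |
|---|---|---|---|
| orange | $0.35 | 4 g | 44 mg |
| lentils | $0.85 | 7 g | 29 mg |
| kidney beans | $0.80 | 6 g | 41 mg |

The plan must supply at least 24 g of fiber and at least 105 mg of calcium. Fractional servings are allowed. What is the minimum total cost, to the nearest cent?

Compare the cost at each extreme point of the feasible region.
orange only: max(24/4, 105/44) = 6 servings → $2.10.
lentils only: max(24/7, 105/29) = 3.621 servings → $3.08.
kidney beans only: max(24/6, 105/41) = 4 servings → $3.20.
orange + lentils with both tight: 0.2031 servings and 3.312 servings → $2.89.
orange + kidney beans with both targets exact would need a negative amount; discard.
lentils + kidney beans with both tight: 3.133 servings and 0.3451 servings → $2.94.
The minimum over all feasible corners is $2.10.

$2.10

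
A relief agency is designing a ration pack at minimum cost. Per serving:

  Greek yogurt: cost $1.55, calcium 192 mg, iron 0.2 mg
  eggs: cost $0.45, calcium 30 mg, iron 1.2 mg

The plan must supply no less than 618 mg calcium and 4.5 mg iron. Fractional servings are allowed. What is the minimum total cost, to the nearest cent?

$5.67

The cheapest plan sits at a corner of the feasible region — with two constraints it uses at most two foods.
Greek yogurt only: max(618/192, 4.5/0.2) = 22.5 servings → $34.88.
eggs only: max(618/30, 4.5/1.2) = 20.6 servings → $9.27.
Greek yogurt + eggs with both tight: 2.703 servings and 3.299 servings → $5.67.
Cheapest feasible corner: $5.67.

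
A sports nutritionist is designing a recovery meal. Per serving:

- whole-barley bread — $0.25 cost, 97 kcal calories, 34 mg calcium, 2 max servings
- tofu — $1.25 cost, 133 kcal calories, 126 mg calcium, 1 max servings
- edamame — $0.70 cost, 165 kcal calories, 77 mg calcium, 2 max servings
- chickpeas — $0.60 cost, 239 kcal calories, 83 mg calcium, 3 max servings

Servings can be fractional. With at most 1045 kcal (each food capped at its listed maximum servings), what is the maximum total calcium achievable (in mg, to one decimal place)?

Calcium per kcal: tofu 0.9474, edamame 0.4667, whole-barley bread 0.3505, chickpeas 0.3473.
Take 1 serving of tofu: uses 133 kcal, +126.0 mg calcium (running total 126.0 mg).
Take 2 servings of edamame: uses 330 kcal, +154.0 mg calcium (running total 280.0 mg).
Take 2 servings of whole-barley bread: uses 194 kcal, +68.0 mg calcium (running total 348.0 mg).
Take 1.623 servings of chickpeas: uses 388 kcal, +134.7 mg calcium (running total 482.7 mg).
Greedy by best ratio exhausts the calories allowance optimally: 482.7 mg.

482.7 mg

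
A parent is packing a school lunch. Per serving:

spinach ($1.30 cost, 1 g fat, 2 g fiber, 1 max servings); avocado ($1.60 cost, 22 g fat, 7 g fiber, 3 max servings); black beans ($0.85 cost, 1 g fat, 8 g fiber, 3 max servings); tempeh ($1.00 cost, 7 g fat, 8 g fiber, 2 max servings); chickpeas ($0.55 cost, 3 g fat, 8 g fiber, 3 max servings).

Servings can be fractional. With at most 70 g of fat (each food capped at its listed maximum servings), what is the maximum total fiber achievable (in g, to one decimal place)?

79.7 g

Fiber per g fat: black beans 8, chickpeas 2.667, spinach 2, tempeh 1.143, avocado 0.3182.
Take 3 servings of black beans: uses 3 g fat, +24.0 g fiber (running total 24.0 g).
Take 3 servings of chickpeas: uses 9 g fat, +24.0 g fiber (running total 48.0 g).
Take 1 serving of spinach: uses 1 g fat, +2.0 g fiber (running total 50.0 g).
Take 2 servings of tempeh: uses 14 g fat, +16.0 g fiber (running total 66.0 g).
Take 1.955 servings of avocado: uses 43 g fat, +13.7 g fiber (running total 79.7 g).
Filling greedily by fiber-per-g fat is optimal for one linear limit, giving 79.7 g.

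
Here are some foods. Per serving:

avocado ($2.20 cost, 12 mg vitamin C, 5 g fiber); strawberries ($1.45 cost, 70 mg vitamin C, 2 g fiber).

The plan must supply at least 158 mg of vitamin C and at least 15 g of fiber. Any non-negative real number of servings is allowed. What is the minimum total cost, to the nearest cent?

avocado only: max(158/12, 15/5) = 13.17 servings → $28.97.
strawberries only: max(158/70, 15/2) = 7.5 servings → $10.88.
avocado + strawberries with both tight: 2.252 servings and 1.871 servings → $7.67.
Cheapest feasible corner: $7.67.

$7.67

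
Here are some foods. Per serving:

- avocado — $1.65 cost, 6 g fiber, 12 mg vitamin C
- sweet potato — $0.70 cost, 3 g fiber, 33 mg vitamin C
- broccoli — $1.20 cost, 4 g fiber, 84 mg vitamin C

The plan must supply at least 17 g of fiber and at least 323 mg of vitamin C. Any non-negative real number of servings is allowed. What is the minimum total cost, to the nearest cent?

$4.87

Minimising a linear cost over {fiber ≥ 17, vitamin C ≥ 323, servings ≥ 0} — the optimum is at a vertex, using one or two foods.
avocado only: max(17/6, 323/12) = 26.92 servings → $44.41.
sweet potato only: max(17/3, 323/33) = 9.788 servings → $6.85.
broccoli only: max(17/4, 323/84) = 4.25 servings → $5.10.
avocado + sweet potato: intersection lies outside the first quadrant.
avocado + broccoli with both tight: 0.2982 servings and 3.803 servings → $5.06.
sweet potato + broccoli with both tight: 1.133 servings and 3.4 servings → $4.87.
So the least-cost plan costs $4.87.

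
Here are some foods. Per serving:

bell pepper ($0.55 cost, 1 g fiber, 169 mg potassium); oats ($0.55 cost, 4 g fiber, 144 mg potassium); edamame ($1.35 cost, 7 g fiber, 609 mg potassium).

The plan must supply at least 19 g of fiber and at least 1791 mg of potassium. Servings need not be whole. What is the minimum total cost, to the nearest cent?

Compare the cost at each extreme point of the feasible region.
bell pepper only: max(19/1, 1791/169) = 19 servings → $10.45.
oats only: max(19/4, 1791/144) = 12.44 servings → $6.84.
edamame only: max(19/7, 1791/609) = 2.941 servings → $3.97.
bell pepper + oats with both tight: 8.323 servings and 2.669 servings → $6.05.
bell pepper + edamame with both tight: 1.683 servings and 2.474 servings → $4.27.
oats + edamame: intersection lies outside the first quadrant.
Cheapest feasible corner: $3.97.

$3.97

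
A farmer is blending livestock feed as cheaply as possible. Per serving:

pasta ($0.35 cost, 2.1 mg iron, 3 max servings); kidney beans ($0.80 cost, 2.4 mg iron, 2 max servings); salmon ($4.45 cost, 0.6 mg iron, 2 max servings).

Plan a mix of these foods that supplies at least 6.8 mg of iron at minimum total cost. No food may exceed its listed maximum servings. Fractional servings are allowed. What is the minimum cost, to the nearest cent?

$1.22

Cost per mg of iron: pasta $0.1667, kidney beans $0.3333, salmon $7.4167.
Take 3 servings of pasta: +6.3 mg iron for $1.05 (total $1.05, still need 0.5 mg).
Take 0.2083 servings of kidney beans: +0.5 mg iron for $0.17 (total $1.22, still need 0.0 mg).
Filling from the cheapest source first is optimal under one linear minimum: $1.22.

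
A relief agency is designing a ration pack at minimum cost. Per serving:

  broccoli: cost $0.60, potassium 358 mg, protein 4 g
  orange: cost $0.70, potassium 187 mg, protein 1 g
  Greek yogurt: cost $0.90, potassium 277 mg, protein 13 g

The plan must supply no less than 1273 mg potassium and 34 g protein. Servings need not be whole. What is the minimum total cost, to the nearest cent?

Minimising a linear cost over {potassium ≥ 1273, protein ≥ 34, servings ≥ 0} — the optimum is at a vertex, using one or two foods.
broccoli only: max(1273/358, 34/4) = 8.5 servings → $5.10.
orange only: max(1273/187, 34/1) = 34 servings → $23.80.
Greek yogurt only: max(1273/277, 34/13) = 4.596 servings → $4.14.
broccoli + orange with both targets exact would need a negative amount; discard.
broccoli + Greek yogurt with both tight: 2.011 servings and 1.997 servings → $3.00.
orange + Greek yogurt with both tight: 3.311 servings and 2.361 servings → $4.44.
So the least-cost plan costs $3.00.

$3.00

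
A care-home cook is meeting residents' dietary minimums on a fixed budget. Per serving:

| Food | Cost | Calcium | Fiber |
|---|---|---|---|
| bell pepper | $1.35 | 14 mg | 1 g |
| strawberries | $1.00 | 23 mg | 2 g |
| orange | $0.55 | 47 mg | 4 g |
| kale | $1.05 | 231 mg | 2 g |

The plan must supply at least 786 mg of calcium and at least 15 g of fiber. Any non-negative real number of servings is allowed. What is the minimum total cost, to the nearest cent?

This is a tiny linear program; its minimum lies at a vertex of the feasible set. List the vertices and price them.
bell pepper only: max(786/14, 15/1) = 56.14 servings → $75.79.
strawberries only: max(786/23, 15/2) = 34.17 servings → $34.17.
orange only: max(786/47, 15/4) = 16.72 servings → $9.20.
kale only: max(786/231, 15/2) = 7.5 servings → $7.88.
bell pepper + strawberries: the both-tight solution has a negative serving — not a feasible corner.
bell pepper + orange with both targets exact would need a negative amount; discard.
bell pepper + kale with both tight: 9.325 servings and 2.837 servings → $15.57.
strawberries + orange: intersection lies outside the first quadrant.
strawberries + kale with both tight: 4.55 servings and 2.95 servings → $7.65.
orange + kale with both tight: 2.281 servings and 2.939 servings → $4.34.
So the least-cost plan costs $4.34.

$4.34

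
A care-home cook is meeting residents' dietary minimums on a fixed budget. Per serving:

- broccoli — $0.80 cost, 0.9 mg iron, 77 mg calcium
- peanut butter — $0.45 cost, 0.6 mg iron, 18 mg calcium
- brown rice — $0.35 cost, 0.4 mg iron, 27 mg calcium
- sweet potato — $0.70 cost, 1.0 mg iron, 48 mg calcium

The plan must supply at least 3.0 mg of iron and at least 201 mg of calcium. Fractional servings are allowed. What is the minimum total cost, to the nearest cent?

broccoli only: max(3.0/0.9, 201/77) = 3.333 servings → $2.67.
peanut butter only: max(3.0/0.6, 201/18) = 11.17 servings → $5.03.
brown rice only: max(3.0/0.4, 201/27) = 7.5 servings → $2.62.
sweet potato only: max(3.0/1.0, 201/48) = 4.188 servings → $2.93.
broccoli + peanut butter with both tight: 2.22 servings and 1.67 servings → $2.53.
broccoli + brown rice: intersection lies outside the first quadrant.
broccoli + sweet potato with both tight: 1.686 servings and 1.482 servings → $2.39.
peanut butter + brown rice with both tight: 0.06667 servings and 7.4 servings → $2.62.
peanut butter + sweet potato: intersection lies outside the first quadrant.
brown rice + sweet potato with both tight: 7.308 servings and 0.07692 servings → $2.61.
The minimum over all feasible corners is $2.39.

$2.39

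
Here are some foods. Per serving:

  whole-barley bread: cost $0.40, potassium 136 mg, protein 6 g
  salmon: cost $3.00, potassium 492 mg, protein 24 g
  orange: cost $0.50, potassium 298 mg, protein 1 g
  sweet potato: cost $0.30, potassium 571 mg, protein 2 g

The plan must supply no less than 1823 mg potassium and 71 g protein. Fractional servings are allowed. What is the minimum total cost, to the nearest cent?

$4.80

This is a tiny linear program; its minimum lies at a vertex of the feasible set. List the vertices and price them.
whole-barley bread only: max(1823/136, 71/6) = 13.4 servings → $5.36.
salmon only: max(1823/492, 71/24) = 3.705 servings → $11.12.
orange only: max(1823/298, 71/1) = 71 servings → $35.50.
sweet potato only: max(1823/571, 71/2) = 35.5 servings → $10.65.
whole-barley bread + salmon: intersection lies outside the first quadrant.
whole-barley bread + orange with both tight: 11.7 servings and 0.776 servings → $5.07.
whole-barley bread + sweet potato with both tight: 11.7 servings and 0.4065 servings → $4.80.
salmon + orange with both tight: 2.903 servings and 1.324 servings → $9.37.
salmon + sweet potato with both tight: 2.901 servings and 0.6934 servings → $8.91.
orange + sweet potato: intersection lies outside the first quadrant.
The minimum over all feasible corners is $4.80.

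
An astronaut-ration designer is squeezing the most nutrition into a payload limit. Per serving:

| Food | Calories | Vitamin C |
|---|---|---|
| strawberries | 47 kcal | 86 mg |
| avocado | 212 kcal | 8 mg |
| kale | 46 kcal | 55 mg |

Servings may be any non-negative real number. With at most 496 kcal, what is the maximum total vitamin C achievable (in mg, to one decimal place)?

907.6 mg

Vitamin C per kcal: strawberries 1.83, kale 1.196, avocado 0.03774.
With no serving limits, spend the whole calories allowance on strawberries: 496 kcal / 47 kcal × 86 mg = 907.6 mg.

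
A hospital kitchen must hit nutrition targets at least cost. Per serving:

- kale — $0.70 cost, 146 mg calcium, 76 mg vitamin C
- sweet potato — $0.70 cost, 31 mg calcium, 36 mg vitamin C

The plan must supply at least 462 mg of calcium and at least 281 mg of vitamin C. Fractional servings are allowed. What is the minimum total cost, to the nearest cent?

Two binding constraints pin down two serving amounts, so the optimal mix uses at most two foods. The candidates are each food alone (scaled to the tighter of calcium/vitamin C) and each pair with both constraints tight.
kale only: max(462/146, 281/76) = 3.697 servings → $2.59.
sweet potato only: max(462/31, 281/36) = 14.9 servings → $10.43.
kale + sweet potato with both tight: 2.731 servings and 2.039 servings → $3.34.
Cheapest feasible corner: $2.59.

$2.59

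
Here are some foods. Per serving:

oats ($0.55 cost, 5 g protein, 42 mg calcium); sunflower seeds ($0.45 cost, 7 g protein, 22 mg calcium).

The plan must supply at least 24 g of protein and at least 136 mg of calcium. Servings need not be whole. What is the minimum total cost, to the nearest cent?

$2.07

With two linear requirements the optimum uses one or two foods; enumerate the corners.
oats only: max(24/5, 136/42) = 4.8 servings → $2.64.
sunflower seeds only: max(24/7, 136/22) = 6.182 servings → $2.78.
oats + sunflower seeds with both tight: 2.304 servings and 1.783 servings → $2.07.
The minimum over all feasible corners is $2.07.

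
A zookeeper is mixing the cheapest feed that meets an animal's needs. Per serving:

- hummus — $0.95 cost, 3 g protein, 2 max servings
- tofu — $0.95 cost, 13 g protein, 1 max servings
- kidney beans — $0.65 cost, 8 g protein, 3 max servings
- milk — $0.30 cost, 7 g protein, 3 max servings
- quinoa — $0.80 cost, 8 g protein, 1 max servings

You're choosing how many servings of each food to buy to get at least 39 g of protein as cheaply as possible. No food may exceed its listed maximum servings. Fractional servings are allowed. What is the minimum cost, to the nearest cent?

$2.26

Cost per g of protein: milk $0.0429, tofu $0.0731, kidney beans $0.0813, quinoa $0.1000, hummus $0.3167.
Take 3 servings of milk: +21.0 g protein for $0.90 (total $0.90, still need 18.0 g).
Take 1 serving of tofu: +13.0 g protein for $0.95 (total $1.85, still need 5.0 g).
Take 0.625 servings of kidney beans: +5.0 g protein for $0.41 (total $2.26, still need 0.0 g).
Greedy by cheapest-per-g is optimal for a single linear constraint, so the minimum cost is $2.26.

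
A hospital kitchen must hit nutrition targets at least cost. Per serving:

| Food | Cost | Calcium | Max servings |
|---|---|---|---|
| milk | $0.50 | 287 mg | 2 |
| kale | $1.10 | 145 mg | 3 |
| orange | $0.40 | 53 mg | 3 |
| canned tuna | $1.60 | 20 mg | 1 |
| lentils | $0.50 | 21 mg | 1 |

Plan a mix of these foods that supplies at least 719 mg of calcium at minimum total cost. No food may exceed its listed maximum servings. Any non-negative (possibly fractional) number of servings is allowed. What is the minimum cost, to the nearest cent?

Cost per mg of calcium: milk $0.0017, orange $0.0075, kale $0.0076, lentils $0.0238, canned tuna $0.0800.
Take 2 servings of milk: +574.0 mg calcium for $1.00 (total $1.00, still need 145.0 mg).
Take 2.736 servings of orange: +145.0 mg calcium for $1.09 (total $2.09, still need 0.0 mg).
Filling from the cheapest source first is optimal under one linear minimum: $2.09.

$2.09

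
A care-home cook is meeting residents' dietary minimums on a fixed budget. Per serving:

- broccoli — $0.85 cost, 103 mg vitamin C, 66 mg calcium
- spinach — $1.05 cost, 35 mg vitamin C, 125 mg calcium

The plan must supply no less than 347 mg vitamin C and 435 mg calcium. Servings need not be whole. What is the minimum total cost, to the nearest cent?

$4.44

An LP optimum is at a vertex; with two nutrient constraints at most two foods are used. Check each candidate.
broccoli only: max(347/103, 435/66) = 6.591 servings → $5.60.
spinach only: max(347/35, 435/125) = 9.914 servings → $10.41.
broccoli + spinach with both tight: 2.664 servings and 2.073 servings → $4.44.
Cheapest feasible corner: $4.44.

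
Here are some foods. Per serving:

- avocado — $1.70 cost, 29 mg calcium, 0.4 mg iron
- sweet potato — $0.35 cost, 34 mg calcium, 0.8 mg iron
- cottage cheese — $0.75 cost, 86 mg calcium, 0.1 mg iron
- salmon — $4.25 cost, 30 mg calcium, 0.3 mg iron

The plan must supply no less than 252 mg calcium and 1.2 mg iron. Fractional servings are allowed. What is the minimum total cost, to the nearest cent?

$2.26

With two linear requirements the optimum uses one or two foods; enumerate the corners.
avocado only: max(252/29, 1.2/0.4) = 8.69 servings → $14.77.
sweet potato only: max(252/34, 1.2/0.8) = 7.412 servings → $2.59.
cottage cheese only: max(252/86, 1.2/0.1) = 12 servings → $9.00.
salmon only: max(252/30, 1.2/0.3) = 8.4 servings → $35.70.
avocado + sweet potato: intersection lies outside the first quadrant.
avocado + cottage cheese with both tight: 2.476 servings and 2.095 servings → $5.78.
avocado + salmon: the both-tight solution has a negative serving — not a feasible corner.
sweet potato + cottage cheese with both tight: 1.193 servings and 2.459 servings → $2.26.
sweet potato + salmon: the both-tight solution has a negative serving — not a feasible corner.
cottage cheese + salmon with both tight: 1.737 servings and 3.421 servings → $15.84.
The minimum over all feasible corners is $2.26.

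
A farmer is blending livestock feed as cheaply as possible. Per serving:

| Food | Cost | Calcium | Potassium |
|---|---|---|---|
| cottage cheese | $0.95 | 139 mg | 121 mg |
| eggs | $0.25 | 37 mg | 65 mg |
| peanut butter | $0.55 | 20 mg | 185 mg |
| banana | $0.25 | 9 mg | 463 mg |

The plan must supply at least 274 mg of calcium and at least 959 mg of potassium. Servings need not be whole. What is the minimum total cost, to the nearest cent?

At the optimum either one food covers both requirements or two foods hit both targets exactly; no other combination can be cheaper.
cottage cheese only: max(274/139, 959/121) = 7.926 servings → $7.53.
eggs only: max(274/37, 959/65) = 14.75 servings → $3.69.
peanut butter only: max(274/20, 959/185) = 13.7 servings → $7.54.
banana only: max(274/9, 959/463) = 30.44 servings → $7.61.
cottage cheese + eggs: the both-tight solution has a negative serving — not a feasible corner.
cottage cheese + peanut butter with both tight: 1.353 servings and 4.299 servings → $3.65.
cottage cheese + banana with both tight: 1.869 servings and 1.583 servings → $2.17.
eggs + peanut butter with both tight: 5.683 servings and 3.187 servings → $3.17.
eggs + banana with both tight: 7.146 servings and 1.068 servings → $2.05.
peanut butter + banana with both targets exact would need a negative amount; discard.
So the least-cost plan costs $2.05.

$2.05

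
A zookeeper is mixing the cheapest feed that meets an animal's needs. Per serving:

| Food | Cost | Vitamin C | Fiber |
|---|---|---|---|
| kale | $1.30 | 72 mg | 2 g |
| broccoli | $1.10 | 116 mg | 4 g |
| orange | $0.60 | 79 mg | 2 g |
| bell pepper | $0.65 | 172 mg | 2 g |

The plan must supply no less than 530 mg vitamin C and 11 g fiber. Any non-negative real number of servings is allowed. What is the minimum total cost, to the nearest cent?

An LP optimum is at a vertex; with two nutrient constraints at most two foods are used. Check each candidate.
kale only: max(530/72, 11/2) = 7.361 servings → $9.57.
broccoli only: max(530/116, 11/4) = 4.569 servings → $5.03.
orange only: max(530/79, 11/2) = 6.709 servings → $4.03.
bell pepper only: max(530/172, 11/2) = 5.5 servings → $3.58.
kale + broccoli with both targets exact would need a negative amount; discard.
kale + orange: the both-tight solution has a negative serving — not a feasible corner.
kale + bell pepper with both tight: 4.16 servings and 1.34 servings → $6.28.
broccoli + orange: intersection lies outside the first quadrant.
broccoli + bell pepper with both tight: 1.825 servings and 1.851 servings → $3.21.
orange + bell pepper with both tight: 4.473 servings and 1.027 servings → $3.35.
Cheapest feasible corner: $3.21.

$3.21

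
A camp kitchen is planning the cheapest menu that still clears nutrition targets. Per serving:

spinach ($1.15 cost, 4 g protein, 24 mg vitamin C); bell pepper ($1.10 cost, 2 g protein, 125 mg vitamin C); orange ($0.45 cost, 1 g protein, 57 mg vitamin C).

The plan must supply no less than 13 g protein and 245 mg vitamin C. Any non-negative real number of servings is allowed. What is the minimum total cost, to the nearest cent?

Check every corner: each single food scaled to meet both minima, and each pair solved so both constraints bind.
spinach only: max(13/4, 245/24) = 10.21 servings → $11.74.
bell pepper only: max(13/2, 245/125) = 6.5 servings → $7.15.
orange only: max(13/1, 245/57) = 13 servings → $5.85.
spinach + bell pepper with both tight: 2.511 servings and 1.478 servings → $4.51.
spinach + orange with both tight: 2.431 servings and 3.275 servings → $4.27.
bell pepper + orange with both targets exact would need a negative amount; discard.
The minimum over all feasible corners is $4.27.

$4.27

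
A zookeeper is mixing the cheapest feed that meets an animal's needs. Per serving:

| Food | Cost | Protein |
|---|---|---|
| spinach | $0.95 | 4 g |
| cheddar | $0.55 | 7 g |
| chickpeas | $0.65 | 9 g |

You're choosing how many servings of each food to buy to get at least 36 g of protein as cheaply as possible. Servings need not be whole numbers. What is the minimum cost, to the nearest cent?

$2.60

Cost per g of protein: chickpeas $0.0722, cheddar $0.0786, spinach $0.2375.
With no serving limits, use only chickpeas: 36 g / 9 g = 4 servings × $0.65 = $2.60.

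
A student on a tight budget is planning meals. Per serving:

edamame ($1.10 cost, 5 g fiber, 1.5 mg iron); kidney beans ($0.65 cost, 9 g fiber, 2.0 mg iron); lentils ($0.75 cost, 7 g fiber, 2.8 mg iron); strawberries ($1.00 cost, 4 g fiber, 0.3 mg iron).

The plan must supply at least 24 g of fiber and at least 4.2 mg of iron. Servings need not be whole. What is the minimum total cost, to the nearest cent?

$1.73

edamame only: max(24/5, 4.2/1.5) = 4.8 servings → $5.28.
kidney beans only: max(24/9, 4.2/2.0) = 2.667 servings → $1.73.
lentils only: max(24/7, 4.2/2.8) = 3.429 servings → $2.57.
strawberries only: max(24/4, 4.2/0.3) = 14 servings → $14.00.
edamame + kidney beans: the both-tight solution has a negative serving — not a feasible corner.
edamame + lentils with both targets exact would need a negative amount; discard.
edamame + strawberries with both tight: 2.133 servings and 3.333 servings → $5.68.
kidney beans + lentils with both targets exact would need a negative amount; discard.
kidney beans + strawberries with both tight: 1.811 servings and 1.925 servings → $3.10.
lentils + strawberries with both tight: 1.055 servings and 4.154 servings → $4.95.
The minimum over all feasible corners is $1.73.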